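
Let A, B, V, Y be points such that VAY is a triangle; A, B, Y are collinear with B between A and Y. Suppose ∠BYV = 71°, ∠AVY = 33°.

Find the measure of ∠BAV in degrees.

∠BAV = 76°

1. ∠AYV = 71°  [B on ray YA]
2. ∠VAY = 76°  [△VAY]
3. ∠BAV = 76°  [B on ray AY]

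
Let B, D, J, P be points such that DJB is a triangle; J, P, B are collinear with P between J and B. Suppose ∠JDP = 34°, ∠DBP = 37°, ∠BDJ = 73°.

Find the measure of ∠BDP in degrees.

∠BDP = 39°

1. ∠DBJ = 37°  [P on ray BJ]
2. ∠BJD = 70°  [△DJB]
3. ∠DJP = 70°  [P on ray JB]
4. ∠DPJ = 76°  [△DJP]
5. ∠BPD = 104°  [linear pair at P on JB]
6. ∠BDP = 39°  [△DPB]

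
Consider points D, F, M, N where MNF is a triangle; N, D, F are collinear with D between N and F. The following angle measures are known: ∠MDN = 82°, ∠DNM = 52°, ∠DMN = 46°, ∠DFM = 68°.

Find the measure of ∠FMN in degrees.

∠FMN = 60°

1. ∠FNM = 52°  [D on ray NF]
2. ∠MFN = 68°  [D on ray FN]
3. ∠FMN = 60°  [△MNF]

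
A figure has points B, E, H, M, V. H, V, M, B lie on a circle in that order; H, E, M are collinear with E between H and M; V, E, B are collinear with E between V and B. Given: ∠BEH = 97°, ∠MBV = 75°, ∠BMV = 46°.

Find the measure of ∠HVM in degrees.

1. ∠MEV = 97°  [vertical angles at E]
2. ∠MHV = 75°  [same arc VM]
3. ∠BVM = 59°  [△VMB]
4. ∠HMV = 24°  [△VEM]
5. ∠HVM = 81°  [△HVM]

∠HVM = 81°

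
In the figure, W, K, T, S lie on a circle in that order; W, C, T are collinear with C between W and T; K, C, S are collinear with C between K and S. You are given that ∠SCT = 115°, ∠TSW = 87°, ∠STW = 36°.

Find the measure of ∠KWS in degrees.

1. ∠SCW = 65°  [linear pair at C on WT]
2. ∠SWT = 57°  [△WTS]
3. ∠SKW = 36°  [same arc WS]
4. ∠KSW = 58°  [△WCS]
5. ∠KWS = 86°  [△WKS]

∠KWS = 86°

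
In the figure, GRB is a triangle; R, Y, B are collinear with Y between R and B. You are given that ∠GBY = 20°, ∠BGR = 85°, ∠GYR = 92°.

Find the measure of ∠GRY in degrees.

1. ∠GBR = 20°  [Y on ray BR]
2. ∠BRG = 75°  [△GRB]
3. ∠GRY = 75°  [Y on ray RB]

∠GRY = 75°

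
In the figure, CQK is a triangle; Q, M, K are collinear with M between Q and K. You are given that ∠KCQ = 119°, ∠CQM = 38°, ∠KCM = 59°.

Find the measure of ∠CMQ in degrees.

1. ∠CQK = 38°  [M on ray QK]
2. ∠CKQ = 23°  [△CQK]
3. ∠CKM = 23°  [M on ray KQ]
4. ∠CMK = 98°  [△CMK]
5. ∠CMQ = 82°  [linear pair at M on QK]

∠CMQ = 82°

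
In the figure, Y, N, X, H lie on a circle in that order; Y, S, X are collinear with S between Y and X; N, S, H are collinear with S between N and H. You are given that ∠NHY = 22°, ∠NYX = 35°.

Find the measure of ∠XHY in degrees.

∠XHY = 57°

1. ∠NXY = 22°  [same arc YN]
2. ∠XNY = 123°  [△YNX]
3. ∠XHY = 57°  [cyclic YNXH, opposite ∠N+∠H]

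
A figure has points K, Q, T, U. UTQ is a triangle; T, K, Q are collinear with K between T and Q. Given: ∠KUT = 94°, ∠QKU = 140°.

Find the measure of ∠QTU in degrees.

1. ∠TKU = 40°  [linear pair at K on TQ]
2. ∠KTU = 46°  [△UTK]
3. ∠QTU = 46°  [K on ray TQ]

∠QTU = 46°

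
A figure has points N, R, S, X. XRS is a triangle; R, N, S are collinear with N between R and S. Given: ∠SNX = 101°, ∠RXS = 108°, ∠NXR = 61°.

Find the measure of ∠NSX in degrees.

1. ∠RNX = 79°  [linear pair at N on RS]
2. ∠NRX = 40°  [△XRN]
3. ∠SRX = 40°  [N on ray RS]
4. ∠RSX = 32°  [△XRS]
5. ∠NSX = 32°  [N on ray SR]

∠NSX = 32°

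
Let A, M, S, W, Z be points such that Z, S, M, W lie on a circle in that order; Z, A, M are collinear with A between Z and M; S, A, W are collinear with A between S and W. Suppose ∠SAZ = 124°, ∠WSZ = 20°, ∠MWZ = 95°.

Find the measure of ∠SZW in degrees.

1. ∠MAW = 124°  [vertical angles at A]
2. ∠WMZ = 20°  [same arc ZW]
3. ∠MZW = 65°  [△ZMW]
4. ∠WAZ = 56°  [linear pair at A on ZM]
5. ∠SWZ = 59°  [△ZAW]
6. ∠SZW = 101°  [△ZSW]

∠SZW = 101°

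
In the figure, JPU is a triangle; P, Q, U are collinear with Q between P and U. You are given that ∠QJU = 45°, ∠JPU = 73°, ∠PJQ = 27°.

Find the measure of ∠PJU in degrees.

∠PJU = 72°

1. ∠JPQ = 73°  [Q on ray PU]
2. ∠JQP = 80°  [△JPQ]
3. ∠JQU = 100°  [linear pair at Q on PU]
4. ∠JUQ = 35°  [△JQU]
5. ∠JUP = 35°  [Q on ray UP]
6. ∠PJU = 72°  [△JPU]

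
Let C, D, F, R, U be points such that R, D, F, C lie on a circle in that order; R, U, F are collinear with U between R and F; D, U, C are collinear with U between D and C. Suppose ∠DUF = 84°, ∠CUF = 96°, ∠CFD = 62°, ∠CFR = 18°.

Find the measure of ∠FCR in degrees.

∠FCR = 110°

1. ∠DCF = 66°  [△FUC]
2. ∠CDF = 52°  [△DFC]
3. ∠CRF = 52°  [same arc FC]
4. ∠FCR = 110°  [△RFC]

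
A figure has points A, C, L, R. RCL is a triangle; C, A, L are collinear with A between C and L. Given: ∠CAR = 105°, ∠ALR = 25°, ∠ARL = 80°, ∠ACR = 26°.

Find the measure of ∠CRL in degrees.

∠CRL = 129°

1. ∠CLR = 25°  [A on ray LC]
2. ∠LCR = 26°  [A on ray CL]
3. ∠CRL = 129°  [△RCL]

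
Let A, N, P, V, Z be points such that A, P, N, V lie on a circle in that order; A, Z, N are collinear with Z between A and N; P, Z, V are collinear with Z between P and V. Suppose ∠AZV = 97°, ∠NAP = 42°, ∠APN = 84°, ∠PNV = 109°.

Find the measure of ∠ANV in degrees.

∠ANV = 55°

1. ∠NZV = 83°  [linear pair at Z on AN]
2. ∠NVP = 42°  [same arc PN]
3. ∠ANV = 55°  [△NZV]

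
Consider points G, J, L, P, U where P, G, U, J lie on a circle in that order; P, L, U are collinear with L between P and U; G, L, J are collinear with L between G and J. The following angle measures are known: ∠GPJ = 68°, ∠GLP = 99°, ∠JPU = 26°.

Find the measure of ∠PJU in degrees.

∠PJU = 115°

1. ∠GUJ = 112°  [cyclic PGUJ, opposite ∠P+∠U]
2. ∠JLU = 99°  [vertical angles at L]
3. ∠JGU = 26°  [same arc UJ]
4. ∠GJU = 42°  [△GUJ]
5. ∠JUP = 39°  [△ULJ]
6. ∠PJU = 115°  [△PUJ]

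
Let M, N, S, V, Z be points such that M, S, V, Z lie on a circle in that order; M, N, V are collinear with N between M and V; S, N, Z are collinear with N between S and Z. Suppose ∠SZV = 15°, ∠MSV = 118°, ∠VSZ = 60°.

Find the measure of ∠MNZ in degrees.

1. ∠SMV = 15°  [same arc SV]
2. ∠MVS = 47°  [△MSV]
3. ∠VMZ = 60°  [same arc VZ]
4. ∠MZS = 47°  [same arc MS]
5. ∠MNZ = 73°  [△MNZ]

∠MNZ = 73°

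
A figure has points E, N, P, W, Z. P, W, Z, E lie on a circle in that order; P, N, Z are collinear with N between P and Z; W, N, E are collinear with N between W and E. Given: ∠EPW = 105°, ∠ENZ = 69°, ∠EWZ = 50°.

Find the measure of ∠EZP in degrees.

∠EZP = 56°

1. ∠EZW = 75°  [cyclic PWZE, opposite ∠P+∠Z]
2. ∠WEZ = 55°  [△WZE]
3. ∠EZP = 56°  [△ZNE]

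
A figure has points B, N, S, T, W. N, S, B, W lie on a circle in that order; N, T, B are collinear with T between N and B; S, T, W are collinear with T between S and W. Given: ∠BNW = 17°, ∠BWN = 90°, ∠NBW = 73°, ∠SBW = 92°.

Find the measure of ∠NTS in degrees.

∠NTS = 36°

1. ∠BSW = 17°  [same arc BW]
2. ∠NSW = 73°  [same arc NW]
3. ∠BWS = 71°  [△SBW]
4. ∠BNS = 71°  [same arc SB]
5. ∠NTS = 36°  [△NTS]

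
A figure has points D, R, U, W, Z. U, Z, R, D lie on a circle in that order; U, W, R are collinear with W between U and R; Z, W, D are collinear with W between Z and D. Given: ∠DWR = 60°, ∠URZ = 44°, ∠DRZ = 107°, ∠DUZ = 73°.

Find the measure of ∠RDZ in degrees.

1. ∠UWZ = 60°  [vertical angles at W]
2. ∠UDZ = 44°  [same arc UZ]
3. ∠DZU = 63°  [△UZD]
4. ∠RUZ = 57°  [△UWZ]
5. ∠RDZ = 57°  [same arc ZR]

∠RDZ = 57°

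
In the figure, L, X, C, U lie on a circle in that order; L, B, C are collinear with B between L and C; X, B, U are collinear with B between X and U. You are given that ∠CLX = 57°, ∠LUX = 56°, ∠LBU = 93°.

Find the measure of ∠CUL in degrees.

∠CUL = 113°

1. ∠CUX = 57°  [same arc XC]
2. ∠CLU = 31°  [△LBU]
3. ∠CBU = 87°  [linear pair at B on LC]
4. ∠LCU = 36°  [△CBU]
5. ∠CUL = 113°  [△LCU]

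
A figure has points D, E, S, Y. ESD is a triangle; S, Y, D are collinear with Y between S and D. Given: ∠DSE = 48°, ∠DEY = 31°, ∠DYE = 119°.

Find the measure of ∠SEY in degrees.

∠SEY = 71°

1. ∠ESY = 48°  [Y on ray SD]
2. ∠EYS = 61°  [linear pair at Y on SD]
3. ∠SEY = 71°  [△ESY]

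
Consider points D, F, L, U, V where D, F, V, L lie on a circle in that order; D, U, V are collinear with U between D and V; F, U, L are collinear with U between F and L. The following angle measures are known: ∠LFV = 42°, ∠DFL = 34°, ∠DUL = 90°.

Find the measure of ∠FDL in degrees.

1. ∠LDV = 42°  [same arc VL]
2. ∠DLF = 48°  [△DUL]
3. ∠FDL = 98°  [△DFL]

∠FDL = 98°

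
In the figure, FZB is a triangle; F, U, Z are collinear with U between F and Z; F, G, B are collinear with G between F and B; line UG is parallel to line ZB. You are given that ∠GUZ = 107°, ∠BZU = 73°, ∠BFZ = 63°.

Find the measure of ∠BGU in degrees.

∠BGU = 136°

1. ∠FUG = 73°  [linear pair at U on FZ]
2. ∠GFU = 63°  [U on FZ, G on FB]
3. ∠FGU = 44°  [△FUG]
4. ∠BGU = 136°  [linear pair at G on FB]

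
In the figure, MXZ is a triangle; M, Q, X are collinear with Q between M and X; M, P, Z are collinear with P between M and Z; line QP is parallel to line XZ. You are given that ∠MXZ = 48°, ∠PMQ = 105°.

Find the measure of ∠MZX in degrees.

∠MZX = 27°

1. ∠MQP = 48°  [QP∥XZ, corresponding at Q]
2. ∠MPQ = 27°  [△MQP]
3. ∠MZX = 27°  [QP∥XZ, corresponding at P]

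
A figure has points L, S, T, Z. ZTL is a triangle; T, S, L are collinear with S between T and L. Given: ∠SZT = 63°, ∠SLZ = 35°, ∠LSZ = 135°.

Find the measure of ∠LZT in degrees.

1. ∠TLZ = 35°  [S on ray LT]
2. ∠TSZ = 45°  [linear pair at S on TL]
3. ∠STZ = 72°  [△ZTS]
4. ∠LTZ = 72°  [S on ray TL]
5. ∠LZT = 73°  [△ZTL]

∠LZT = 73°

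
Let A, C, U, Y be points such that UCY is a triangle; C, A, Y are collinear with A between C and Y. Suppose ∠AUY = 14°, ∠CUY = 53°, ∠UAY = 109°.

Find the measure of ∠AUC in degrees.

∠AUC = 39°

1. ∠AYU = 57°  [△UAY]
2. ∠CAU = 71°  [linear pair at A on CY]
3. ∠CYU = 57°  [A on ray YC]
4. ∠UCY = 70°  [△UCY]
5. ∠ACU = 70°  [A on ray CY]
6. ∠AUC = 39°  [△UCA]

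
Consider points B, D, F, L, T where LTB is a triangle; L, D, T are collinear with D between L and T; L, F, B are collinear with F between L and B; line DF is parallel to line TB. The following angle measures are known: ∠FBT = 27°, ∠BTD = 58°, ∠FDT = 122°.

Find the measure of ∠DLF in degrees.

∠DLF = 95°

1. ∠LBT = 27°  [F on ray BL]
2. ∠FDL = 58°  [linear pair at D on LT]
3. ∠DFL = 27°  [DF∥TB, corresponding at F]
4. ∠DLF = 95°  [△LDF]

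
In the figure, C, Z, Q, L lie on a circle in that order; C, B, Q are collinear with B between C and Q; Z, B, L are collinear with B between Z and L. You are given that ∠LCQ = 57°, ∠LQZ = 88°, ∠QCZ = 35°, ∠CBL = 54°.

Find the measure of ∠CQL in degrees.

∠CQL = 19°

1. ∠LZQ = 57°  [same arc QL]
2. ∠QLZ = 35°  [△ZQL]
3. ∠LBQ = 126°  [linear pair at B on CQ]
4. ∠CQL = 19°  [△QBL]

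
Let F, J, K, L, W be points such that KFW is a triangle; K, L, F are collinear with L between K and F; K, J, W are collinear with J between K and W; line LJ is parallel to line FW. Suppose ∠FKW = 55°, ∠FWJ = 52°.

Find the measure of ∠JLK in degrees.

∠JLK = 73°

1. ∠FWK = 52°  [J on ray WK]
2. ∠KFW = 73°  [△KFW]
3. ∠JLK = 73°  [LJ∥FW, corresponding at L]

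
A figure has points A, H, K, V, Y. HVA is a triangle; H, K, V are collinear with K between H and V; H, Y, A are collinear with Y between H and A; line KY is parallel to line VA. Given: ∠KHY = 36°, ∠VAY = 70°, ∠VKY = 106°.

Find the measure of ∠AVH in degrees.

∠AVH = 74°

1. ∠AHV = 36°  [K on HV, Y on HA]
2. ∠HAV = 70°  [Y on ray AH]
3. ∠AVH = 74°  [△HVA]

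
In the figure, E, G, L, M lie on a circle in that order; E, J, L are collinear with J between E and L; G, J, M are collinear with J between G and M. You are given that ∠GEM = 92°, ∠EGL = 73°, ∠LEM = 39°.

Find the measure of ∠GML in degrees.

∠GML = 53°

1. ∠GLM = 88°  [cyclic EGLM, opposite ∠E+∠L]
2. ∠LGM = 39°  [same arc LM]
3. ∠GML = 53°  [△GLM]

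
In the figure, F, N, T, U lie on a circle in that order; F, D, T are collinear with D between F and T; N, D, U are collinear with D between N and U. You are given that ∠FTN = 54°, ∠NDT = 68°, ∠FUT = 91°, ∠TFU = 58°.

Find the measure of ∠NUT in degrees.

1. ∠FDU = 68°  [vertical angles at D]
2. ∠FTU = 31°  [△FTU]
3. ∠TDU = 112°  [linear pair at D on FT]
4. ∠NUT = 37°  [△TDU]

∠NUT = 37°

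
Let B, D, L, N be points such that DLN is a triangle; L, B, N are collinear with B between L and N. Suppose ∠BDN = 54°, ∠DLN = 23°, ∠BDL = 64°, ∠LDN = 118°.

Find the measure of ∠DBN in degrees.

1. ∠BLD = 23°  [B on ray LN]
2. ∠DBL = 93°  [△DLB]
3. ∠DBN = 87°  [linear pair at B on LN]

∠DBN = 87°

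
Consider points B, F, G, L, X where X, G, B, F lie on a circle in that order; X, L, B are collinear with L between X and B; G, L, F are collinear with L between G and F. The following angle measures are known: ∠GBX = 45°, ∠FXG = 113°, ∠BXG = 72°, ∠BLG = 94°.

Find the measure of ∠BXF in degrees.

1. ∠GFX = 45°  [same arc XG]
2. ∠FLX = 94°  [vertical angles at L]
3. ∠BXF = 41°  [△XLF]

∠BXF = 41°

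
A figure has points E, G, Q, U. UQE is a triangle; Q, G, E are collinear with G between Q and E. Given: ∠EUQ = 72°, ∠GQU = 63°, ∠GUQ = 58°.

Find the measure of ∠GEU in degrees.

∠GEU = 45°

1. ∠EQU = 63°  [G on ray QE]
2. ∠QEU = 45°  [△UQE]
3. ∠GEU = 45°  [G on ray EQ]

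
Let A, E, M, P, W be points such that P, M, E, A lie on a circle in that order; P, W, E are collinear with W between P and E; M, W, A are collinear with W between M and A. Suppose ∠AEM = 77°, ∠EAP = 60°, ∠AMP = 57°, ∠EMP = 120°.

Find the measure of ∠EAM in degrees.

1. ∠AEP = 57°  [same arc PA]
2. ∠APE = 63°  [△PEA]
3. ∠AME = 63°  [same arc EA]
4. ∠EAM = 40°  [△MEA]

∠EAM = 40°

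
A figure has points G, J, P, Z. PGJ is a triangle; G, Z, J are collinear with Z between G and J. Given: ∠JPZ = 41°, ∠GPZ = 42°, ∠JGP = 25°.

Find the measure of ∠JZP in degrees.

∠JZP = 67°

1. ∠PGZ = 25°  [Z on ray GJ]
2. ∠GZP = 113°  [△PGZ]
3. ∠JZP = 67°  [linear pair at Z on GJ]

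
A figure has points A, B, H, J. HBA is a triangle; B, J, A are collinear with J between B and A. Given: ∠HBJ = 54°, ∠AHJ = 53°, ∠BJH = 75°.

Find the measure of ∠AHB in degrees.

∠AHB = 104°

1. ∠ABH = 54°  [J on ray BA]
2. ∠AJH = 105°  [linear pair at J on BA]
3. ∠HAJ = 22°  [△HJA]
4. ∠BAH = 22°  [J on ray AB]
5. ∠AHB = 104°  [△HBA]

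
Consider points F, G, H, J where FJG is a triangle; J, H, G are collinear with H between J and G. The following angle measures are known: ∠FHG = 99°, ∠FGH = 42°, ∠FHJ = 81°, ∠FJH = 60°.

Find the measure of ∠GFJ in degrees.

1. ∠FGJ = 42°  [H on ray GJ]
2. ∠FJG = 60°  [H on ray JG]
3. ∠GFJ = 78°  [△FJG]

∠GFJ = 78°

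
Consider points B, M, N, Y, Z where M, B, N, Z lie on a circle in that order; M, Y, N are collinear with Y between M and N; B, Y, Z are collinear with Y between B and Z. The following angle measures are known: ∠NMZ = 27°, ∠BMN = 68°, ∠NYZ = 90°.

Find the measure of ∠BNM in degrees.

∠BNM = 63°

1. ∠NBZ = 27°  [same arc NZ]
2. ∠BYM = 90°  [vertical angles at Y]
3. ∠BYN = 90°  [linear pair at Y on MN]
4. ∠BNM = 63°  [△BYN]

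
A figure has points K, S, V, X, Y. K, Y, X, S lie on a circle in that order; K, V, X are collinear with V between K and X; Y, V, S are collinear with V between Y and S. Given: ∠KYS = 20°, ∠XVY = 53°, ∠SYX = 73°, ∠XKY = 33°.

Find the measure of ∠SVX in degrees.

∠SVX = 127°

1. ∠KXS = 20°  [same arc KS]
2. ∠XSY = 33°  [same arc YX]
3. ∠SVX = 127°  [△XVS]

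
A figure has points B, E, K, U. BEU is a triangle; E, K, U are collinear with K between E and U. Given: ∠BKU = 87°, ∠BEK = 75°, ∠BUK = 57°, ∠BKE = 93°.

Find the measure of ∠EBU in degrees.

∠EBU = 48°

1. ∠BEU = 75°  [K on ray EU]
2. ∠BUE = 57°  [K on ray UE]
3. ∠EBU = 48°  [△BEU]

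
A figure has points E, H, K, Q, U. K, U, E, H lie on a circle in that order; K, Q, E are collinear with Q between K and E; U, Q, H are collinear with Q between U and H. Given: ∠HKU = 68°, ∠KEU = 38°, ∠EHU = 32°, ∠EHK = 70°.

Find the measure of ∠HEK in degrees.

∠HEK = 74°

1. ∠KHU = 38°  [same arc KU]
2. ∠HUK = 74°  [△KUH]
3. ∠HEK = 74°  [same arc KH]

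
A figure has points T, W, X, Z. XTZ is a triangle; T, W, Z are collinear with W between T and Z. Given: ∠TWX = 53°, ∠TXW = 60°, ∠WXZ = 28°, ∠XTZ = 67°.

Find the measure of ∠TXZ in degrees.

∠TXZ = 88°

1. ∠XWZ = 127°  [linear pair at W on TZ]
2. ∠WZX = 25°  [△XWZ]
3. ∠TZX = 25°  [W on ray ZT]
4. ∠TXZ = 88°  [△XTZ]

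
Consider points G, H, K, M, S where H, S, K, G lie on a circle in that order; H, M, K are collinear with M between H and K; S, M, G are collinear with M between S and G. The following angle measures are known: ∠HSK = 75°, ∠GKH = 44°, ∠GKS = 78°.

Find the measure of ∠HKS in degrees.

∠HKS = 34°

1. ∠GSH = 44°  [same arc HG]
2. ∠GHS = 102°  [cyclic HSKG, opposite ∠H+∠K]
3. ∠HGS = 34°  [△HSG]
4. ∠HKS = 34°  [same arc HS]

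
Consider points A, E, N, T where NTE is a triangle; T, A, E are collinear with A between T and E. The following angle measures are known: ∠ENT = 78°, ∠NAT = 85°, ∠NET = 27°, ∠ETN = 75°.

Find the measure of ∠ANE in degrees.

1. ∠EAN = 95°  [linear pair at A on TE]
2. ∠AEN = 27°  [A on ray ET]
3. ∠ANE = 58°  [△NAE]

∠ANE = 58°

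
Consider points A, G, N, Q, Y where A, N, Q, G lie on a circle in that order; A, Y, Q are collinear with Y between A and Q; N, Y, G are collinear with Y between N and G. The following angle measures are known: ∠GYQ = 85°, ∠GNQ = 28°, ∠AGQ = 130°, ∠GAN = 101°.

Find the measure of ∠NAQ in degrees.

1. ∠AYN = 85°  [vertical angles at Y]
2. ∠GAQ = 28°  [same arc QG]
3. ∠AQG = 22°  [△AQG]
4. ∠ANG = 22°  [same arc AG]
5. ∠NAQ = 73°  [△AYN]

∠NAQ = 73°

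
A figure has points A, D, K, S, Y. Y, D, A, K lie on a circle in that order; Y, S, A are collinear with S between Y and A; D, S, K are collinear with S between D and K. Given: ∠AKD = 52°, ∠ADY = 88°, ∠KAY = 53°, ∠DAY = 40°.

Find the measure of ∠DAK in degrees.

∠DAK = 93°

1. ∠KDY = 53°  [same arc YK]
2. ∠DKY = 40°  [same arc YD]
3. ∠DYK = 87°  [△YDK]
4. ∠DAK = 93°  [cyclic YDAK, opposite ∠Y+∠A]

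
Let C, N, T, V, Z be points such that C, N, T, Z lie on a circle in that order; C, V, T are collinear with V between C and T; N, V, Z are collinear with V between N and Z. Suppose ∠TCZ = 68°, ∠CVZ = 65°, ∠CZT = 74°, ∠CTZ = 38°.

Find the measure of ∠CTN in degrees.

∠CTN = 47°

1. ∠TNZ = 68°  [same arc TZ]
2. ∠NVT = 65°  [vertical angles at V]
3. ∠CTN = 47°  [△NVT]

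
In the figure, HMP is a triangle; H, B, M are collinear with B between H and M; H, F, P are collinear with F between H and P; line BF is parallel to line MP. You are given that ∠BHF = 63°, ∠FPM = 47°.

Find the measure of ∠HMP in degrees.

1. ∠MHP = 63°  [B on HM, F on HP]
2. ∠HPM = 47°  [F on ray PH]
3. ∠HMP = 70°  [△HMP]

∠HMP = 70°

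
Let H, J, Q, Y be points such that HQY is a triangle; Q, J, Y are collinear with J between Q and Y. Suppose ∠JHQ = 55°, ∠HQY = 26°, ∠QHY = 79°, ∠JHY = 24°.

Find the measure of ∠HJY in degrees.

1. ∠HYQ = 75°  [△HQY]
2. ∠HYJ = 75°  [J on ray YQ]
3. ∠HJY = 81°  [△HJY]

∠HJY = 81°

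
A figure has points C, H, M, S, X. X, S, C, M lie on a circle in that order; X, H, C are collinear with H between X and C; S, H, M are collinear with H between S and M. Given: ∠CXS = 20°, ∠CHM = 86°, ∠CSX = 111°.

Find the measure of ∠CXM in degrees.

1. ∠SCX = 49°  [△XSC]
2. ∠MHX = 94°  [linear pair at H on XC]
3. ∠SMX = 49°  [same arc XS]
4. ∠CXM = 37°  [△XHM]

∠CXM = 37°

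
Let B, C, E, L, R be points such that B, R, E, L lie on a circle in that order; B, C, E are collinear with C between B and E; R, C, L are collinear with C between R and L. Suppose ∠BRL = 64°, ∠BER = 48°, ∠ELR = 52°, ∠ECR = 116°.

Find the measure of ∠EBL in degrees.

∠EBL = 16°

1. ∠BLR = 48°  [same arc BR]
2. ∠BCL = 116°  [vertical angles at C]
3. ∠EBL = 16°  [△BCL]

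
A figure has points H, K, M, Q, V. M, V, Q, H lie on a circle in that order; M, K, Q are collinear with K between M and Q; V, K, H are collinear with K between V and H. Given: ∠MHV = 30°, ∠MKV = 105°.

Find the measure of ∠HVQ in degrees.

1. ∠MQV = 30°  [same arc MV]
2. ∠QKV = 75°  [linear pair at K on MQ]
3. ∠HVQ = 75°  [△VKQ]

∠HVQ = 75°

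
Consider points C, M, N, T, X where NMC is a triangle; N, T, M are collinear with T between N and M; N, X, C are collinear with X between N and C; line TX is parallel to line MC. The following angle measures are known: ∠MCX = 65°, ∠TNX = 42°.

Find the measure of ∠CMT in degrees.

1. ∠MCN = 65°  [X on ray CN]
2. ∠CNM = 42°  [T on NM, X on NC]
3. ∠CMN = 73°  [△NMC]
4. ∠CMT = 73°  [T on ray MN]

∠CMT = 73°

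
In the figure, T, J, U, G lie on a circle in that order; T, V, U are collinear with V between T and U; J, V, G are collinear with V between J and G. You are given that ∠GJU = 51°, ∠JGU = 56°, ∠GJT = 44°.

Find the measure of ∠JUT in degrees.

1. ∠JTU = 56°  [same arc JU]
2. ∠JVT = 80°  [△TVJ]
3. ∠JVU = 100°  [linear pair at V on TU]
4. ∠JUT = 29°  [△JVU]

∠JUT = 29°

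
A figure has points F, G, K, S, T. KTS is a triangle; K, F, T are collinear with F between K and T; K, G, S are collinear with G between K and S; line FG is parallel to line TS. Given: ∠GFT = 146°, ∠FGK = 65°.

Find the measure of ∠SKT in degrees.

1. ∠GFK = 34°  [linear pair at F on KT]
2. ∠FKG = 81°  [△KFG]
3. ∠SKT = 81°  [F on KT, G on KS]

∠SKT = 81°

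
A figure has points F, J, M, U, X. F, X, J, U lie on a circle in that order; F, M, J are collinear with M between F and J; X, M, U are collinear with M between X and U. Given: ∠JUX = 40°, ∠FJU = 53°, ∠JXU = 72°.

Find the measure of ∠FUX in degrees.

1. ∠UJX = 68°  [△XJU]
2. ∠FXU = 53°  [same arc FU]
3. ∠UFX = 112°  [cyclic FXJU, opposite ∠F+∠J]
4. ∠FUX = 15°  [△FXU]

∠FUX = 15°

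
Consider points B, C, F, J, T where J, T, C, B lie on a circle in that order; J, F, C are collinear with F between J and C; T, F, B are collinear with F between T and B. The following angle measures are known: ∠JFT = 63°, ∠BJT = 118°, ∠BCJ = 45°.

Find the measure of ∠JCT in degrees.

∠JCT = 17°

1. ∠BFC = 63°  [vertical angles at F]
2. ∠CFT = 117°  [linear pair at F on JC]
3. ∠BCT = 62°  [cyclic JTCB, opposite ∠J+∠C]
4. ∠CBT = 72°  [△CFB]
5. ∠BTC = 46°  [△TCB]
6. ∠JCT = 17°  [△TFC]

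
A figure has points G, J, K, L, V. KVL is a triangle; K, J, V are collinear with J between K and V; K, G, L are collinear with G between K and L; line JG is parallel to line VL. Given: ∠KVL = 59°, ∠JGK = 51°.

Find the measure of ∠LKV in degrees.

∠LKV = 70°

1. ∠GJK = 59°  [JG∥VL, corresponding at J]
2. ∠GKJ = 70°  [△KJG]
3. ∠LKV = 70°  [J on KV, G on KL]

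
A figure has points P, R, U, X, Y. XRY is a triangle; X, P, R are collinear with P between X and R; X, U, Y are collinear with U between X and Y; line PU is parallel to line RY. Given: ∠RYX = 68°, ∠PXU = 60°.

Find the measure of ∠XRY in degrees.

1. ∠PUX = 68°  [PU∥RY, corresponding at U]
2. ∠UPX = 52°  [△XPU]
3. ∠XRY = 52°  [PU∥RY, corresponding at P]

∠XRY = 52°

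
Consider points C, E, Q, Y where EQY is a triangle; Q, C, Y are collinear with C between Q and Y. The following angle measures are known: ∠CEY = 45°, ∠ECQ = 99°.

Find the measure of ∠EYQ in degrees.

1. ∠ECY = 81°  [linear pair at C on QY]
2. ∠CYE = 54°  [△ECY]
3. ∠EYQ = 54°  [C on ray YQ]

∠EYQ = 54°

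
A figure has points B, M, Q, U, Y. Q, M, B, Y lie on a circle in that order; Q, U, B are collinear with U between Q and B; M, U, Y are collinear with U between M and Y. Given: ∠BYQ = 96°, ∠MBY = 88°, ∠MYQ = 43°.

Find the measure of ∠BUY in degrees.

1. ∠BMQ = 84°  [cyclic QMBY, opposite ∠M+∠Y]
2. ∠MQY = 92°  [cyclic QMBY, opposite ∠Q+∠B]
3. ∠MBQ = 43°  [same arc QM]
4. ∠QMY = 45°  [△QMY]
5. ∠BQM = 53°  [△QMB]
6. ∠QBY = 45°  [same arc QY]
7. ∠BYM = 53°  [same arc MB]
8. ∠BUY = 82°  [△BUY]

∠BUY = 82°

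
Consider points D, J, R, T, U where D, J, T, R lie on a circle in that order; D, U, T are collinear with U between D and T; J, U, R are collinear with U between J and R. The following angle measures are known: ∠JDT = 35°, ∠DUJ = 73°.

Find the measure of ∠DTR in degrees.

∠DTR = 72°

1. ∠JRT = 35°  [same arc JT]
2. ∠RUT = 73°  [vertical angles at U]
3. ∠DTR = 72°  [△TUR]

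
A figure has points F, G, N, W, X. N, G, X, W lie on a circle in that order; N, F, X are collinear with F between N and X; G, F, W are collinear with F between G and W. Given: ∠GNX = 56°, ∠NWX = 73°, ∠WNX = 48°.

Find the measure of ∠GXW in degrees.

1. ∠GWX = 56°  [same arc GX]
2. ∠WGX = 48°  [same arc XW]
3. ∠GXW = 76°  [△GXW]

∠GXW = 76°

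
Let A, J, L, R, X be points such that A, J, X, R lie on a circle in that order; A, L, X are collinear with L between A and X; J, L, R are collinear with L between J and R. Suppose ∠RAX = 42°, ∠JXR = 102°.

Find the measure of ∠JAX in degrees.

1. ∠RJX = 42°  [same arc XR]
2. ∠JRX = 36°  [△JXR]
3. ∠JAX = 36°  [same arc JX]

∠JAX = 36°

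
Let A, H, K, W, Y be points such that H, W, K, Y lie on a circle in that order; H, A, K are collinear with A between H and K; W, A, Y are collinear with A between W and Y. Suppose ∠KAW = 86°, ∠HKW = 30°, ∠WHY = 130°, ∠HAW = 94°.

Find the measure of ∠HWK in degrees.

∠HWK = 84°

1. ∠HYW = 30°  [same arc HW]
2. ∠HWY = 20°  [△HWY]
3. ∠KHW = 66°  [△HAW]
4. ∠HWK = 84°  [△HWK]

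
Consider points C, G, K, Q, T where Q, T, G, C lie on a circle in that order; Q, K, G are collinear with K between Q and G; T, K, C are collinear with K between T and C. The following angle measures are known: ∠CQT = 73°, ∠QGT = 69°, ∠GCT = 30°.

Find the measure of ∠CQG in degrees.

∠CQG = 43°

1. ∠CGT = 107°  [cyclic QTGC, opposite ∠Q+∠G]
2. ∠CTG = 43°  [△TGC]
3. ∠CQG = 43°  [same arc GC]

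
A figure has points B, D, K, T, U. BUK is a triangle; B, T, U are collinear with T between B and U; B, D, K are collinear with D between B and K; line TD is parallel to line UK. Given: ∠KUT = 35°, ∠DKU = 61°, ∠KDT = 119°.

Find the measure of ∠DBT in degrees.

1. ∠BUK = 35°  [T on ray UB]
2. ∠BDT = 61°  [linear pair at D on BK]
3. ∠BTD = 35°  [TD∥UK, corresponding at T]
4. ∠DBT = 84°  [△BTD]

∠DBT = 84°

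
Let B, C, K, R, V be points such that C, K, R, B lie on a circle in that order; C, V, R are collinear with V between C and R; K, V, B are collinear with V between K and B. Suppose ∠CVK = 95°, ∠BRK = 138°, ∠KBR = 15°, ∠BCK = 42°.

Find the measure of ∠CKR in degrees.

∠CKR = 97°

1. ∠KVR = 85°  [linear pair at V on CR]
2. ∠BKR = 27°  [△KRB]
3. ∠KCR = 15°  [same arc KR]
4. ∠CRK = 68°  [△KVR]
5. ∠CKR = 97°  [△CKR]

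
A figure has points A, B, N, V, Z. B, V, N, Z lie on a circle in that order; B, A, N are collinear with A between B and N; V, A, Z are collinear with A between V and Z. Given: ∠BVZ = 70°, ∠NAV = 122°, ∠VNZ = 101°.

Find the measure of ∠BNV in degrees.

1. ∠VBZ = 79°  [cyclic BVNZ, opposite ∠B+∠N]
2. ∠BZV = 31°  [△BVZ]
3. ∠BNV = 31°  [same arc BV]

∠BNV = 31°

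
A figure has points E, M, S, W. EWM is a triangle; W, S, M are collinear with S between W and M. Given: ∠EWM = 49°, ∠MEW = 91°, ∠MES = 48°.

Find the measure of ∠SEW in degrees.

∠SEW = 43°

1. ∠EMW = 40°  [△EWM]
2. ∠EWS = 49°  [S on ray WM]
3. ∠EMS = 40°  [S on ray MW]
4. ∠ESM = 92°  [△ESM]
5. ∠ESW = 88°  [linear pair at S on WM]
6. ∠SEW = 43°  [△EWS]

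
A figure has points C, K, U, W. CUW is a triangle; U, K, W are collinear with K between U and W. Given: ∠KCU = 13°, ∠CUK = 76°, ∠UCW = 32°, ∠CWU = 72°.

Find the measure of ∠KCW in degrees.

1. ∠CKU = 91°  [△CUK]
2. ∠CWK = 72°  [K on ray WU]
3. ∠CKW = 89°  [linear pair at K on UW]
4. ∠KCW = 19°  [△CKW]

∠KCW = 19°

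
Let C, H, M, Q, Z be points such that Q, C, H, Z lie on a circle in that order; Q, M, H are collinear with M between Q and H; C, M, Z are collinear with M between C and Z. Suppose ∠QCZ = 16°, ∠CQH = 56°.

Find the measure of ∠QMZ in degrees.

1. ∠QHZ = 16°  [same arc QZ]
2. ∠CZH = 56°  [same arc CH]
3. ∠HMZ = 108°  [△HMZ]
4. ∠QMZ = 72°  [linear pair at M on QH]

∠QMZ = 72°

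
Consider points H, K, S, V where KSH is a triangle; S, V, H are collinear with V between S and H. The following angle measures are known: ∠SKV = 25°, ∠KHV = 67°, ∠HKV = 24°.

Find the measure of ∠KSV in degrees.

∠KSV = 64°

1. ∠HVK = 89°  [△KVH]
2. ∠KVS = 91°  [linear pair at V on SH]
3. ∠KSV = 64°  [△KSV]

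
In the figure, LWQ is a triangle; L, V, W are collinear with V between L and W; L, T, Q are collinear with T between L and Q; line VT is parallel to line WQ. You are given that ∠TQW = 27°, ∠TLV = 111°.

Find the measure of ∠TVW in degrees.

1. ∠LQW = 27°  [T on ray QL]
2. ∠QLW = 111°  [V on LW, T on LQ]
3. ∠LWQ = 42°  [△LWQ]
4. ∠LVT = 42°  [VT∥WQ, corresponding at V]
5. ∠TVW = 138°  [linear pair at V on LW]

∠TVW = 138°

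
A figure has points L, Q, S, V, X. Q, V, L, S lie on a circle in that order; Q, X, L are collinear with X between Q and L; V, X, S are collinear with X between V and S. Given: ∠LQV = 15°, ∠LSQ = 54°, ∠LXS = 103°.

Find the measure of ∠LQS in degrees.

1. ∠LSV = 15°  [same arc VL]
2. ∠QLS = 62°  [△LXS]
3. ∠LQS = 64°  [△QLS]

∠LQS = 64°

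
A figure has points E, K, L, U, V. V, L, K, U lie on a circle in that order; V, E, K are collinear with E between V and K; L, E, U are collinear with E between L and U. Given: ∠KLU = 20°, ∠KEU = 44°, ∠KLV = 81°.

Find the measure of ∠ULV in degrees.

1. ∠KVU = 20°  [same arc KU]
2. ∠KUV = 99°  [cyclic VLKU, opposite ∠L+∠U]
3. ∠UKV = 61°  [△VKU]
4. ∠ULV = 61°  [same arc VU]

∠ULV = 61°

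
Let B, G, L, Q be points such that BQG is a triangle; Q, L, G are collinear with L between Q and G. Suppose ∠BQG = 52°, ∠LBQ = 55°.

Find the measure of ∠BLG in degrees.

∠BLG = 107°

1. ∠BQL = 52°  [L on ray QG]
2. ∠BLQ = 73°  [△BQL]
3. ∠BLG = 107°  [linear pair at L on QG]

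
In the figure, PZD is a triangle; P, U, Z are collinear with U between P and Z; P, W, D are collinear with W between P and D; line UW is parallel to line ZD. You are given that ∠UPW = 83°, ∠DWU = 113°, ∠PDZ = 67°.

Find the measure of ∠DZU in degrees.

1. ∠DPZ = 83°  [U on PZ, W on PD]
2. ∠DZP = 30°  [△PZD]
3. ∠DZU = 30°  [U on ray ZP]

∠DZU = 30°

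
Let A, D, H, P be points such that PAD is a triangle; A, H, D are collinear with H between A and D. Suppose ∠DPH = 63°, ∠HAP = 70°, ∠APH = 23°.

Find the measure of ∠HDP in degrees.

1. ∠AHP = 87°  [△PAH]
2. ∠DHP = 93°  [linear pair at H on AD]
3. ∠HDP = 24°  [△PHD]

∠HDP = 24°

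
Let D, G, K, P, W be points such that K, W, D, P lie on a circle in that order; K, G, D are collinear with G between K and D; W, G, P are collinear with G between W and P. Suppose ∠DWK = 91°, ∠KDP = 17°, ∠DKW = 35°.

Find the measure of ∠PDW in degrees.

∠PDW = 71°

1. ∠DPK = 89°  [cyclic KWDP, opposite ∠W+∠P]
2. ∠DKP = 74°  [△KDP]
3. ∠DPW = 35°  [same arc WD]
4. ∠DWP = 74°  [same arc DP]
5. ∠PDW = 71°  [△WDP]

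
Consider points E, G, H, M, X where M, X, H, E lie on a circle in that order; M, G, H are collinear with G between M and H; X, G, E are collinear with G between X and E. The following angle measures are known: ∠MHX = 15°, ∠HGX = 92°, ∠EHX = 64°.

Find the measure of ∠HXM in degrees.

∠HXM = 122°

1. ∠MEX = 15°  [same arc MX]
2. ∠MGX = 88°  [linear pair at G on MH]
3. ∠EMX = 116°  [cyclic MXHE, opposite ∠M+∠H]
4. ∠EXM = 49°  [△MXE]
5. ∠HMX = 43°  [△MGX]
6. ∠HXM = 122°  [△MXH]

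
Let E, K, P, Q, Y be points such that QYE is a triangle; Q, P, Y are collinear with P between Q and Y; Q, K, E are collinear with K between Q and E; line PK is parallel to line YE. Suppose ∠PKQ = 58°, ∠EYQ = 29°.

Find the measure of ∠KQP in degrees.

1. ∠QEY = 58°  [PK∥YE, corresponding at K]
2. ∠EQY = 93°  [△QYE]
3. ∠KQP = 93°  [P on QY, K on QE]

∠KQP = 93°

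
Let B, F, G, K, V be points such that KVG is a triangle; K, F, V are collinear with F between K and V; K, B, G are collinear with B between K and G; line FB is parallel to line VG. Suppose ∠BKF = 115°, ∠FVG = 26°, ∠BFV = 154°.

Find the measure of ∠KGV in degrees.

∠KGV = 39°

1. ∠GKV = 115°  [F on KV, B on KG]
2. ∠GVK = 26°  [F on ray VK]
3. ∠KGV = 39°  [△KVG]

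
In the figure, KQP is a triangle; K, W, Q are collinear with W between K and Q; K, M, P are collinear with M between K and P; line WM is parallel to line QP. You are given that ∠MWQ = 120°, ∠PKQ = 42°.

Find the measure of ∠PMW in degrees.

1. ∠KWM = 60°  [linear pair at W on KQ]
2. ∠MKW = 42°  [W on KQ, M on KP]
3. ∠KMW = 78°  [△KWM]
4. ∠PMW = 102°  [linear pair at M on KP]

∠PMW = 102°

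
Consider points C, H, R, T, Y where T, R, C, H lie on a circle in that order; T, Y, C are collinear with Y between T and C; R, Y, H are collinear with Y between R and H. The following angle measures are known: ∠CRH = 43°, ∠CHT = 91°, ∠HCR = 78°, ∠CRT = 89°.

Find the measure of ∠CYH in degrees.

1. ∠CTH = 43°  [same arc CH]
2. ∠CHR = 59°  [△RCH]
3. ∠HCT = 46°  [△TCH]
4. ∠CYH = 75°  [△CYH]

∠CYH = 75°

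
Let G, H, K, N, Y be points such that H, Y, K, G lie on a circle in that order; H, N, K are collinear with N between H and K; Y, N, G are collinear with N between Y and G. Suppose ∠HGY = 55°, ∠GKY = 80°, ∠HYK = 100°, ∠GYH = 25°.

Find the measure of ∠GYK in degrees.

1. ∠HGK = 80°  [cyclic HYKG, opposite ∠Y+∠G]
2. ∠GKH = 25°  [same arc HG]
3. ∠GHK = 75°  [△HKG]
4. ∠GYK = 75°  [same arc KG]

∠GYK = 75°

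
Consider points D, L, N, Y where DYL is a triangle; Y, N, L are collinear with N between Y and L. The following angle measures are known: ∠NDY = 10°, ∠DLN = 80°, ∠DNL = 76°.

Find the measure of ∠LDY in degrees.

1. ∠DLY = 80°  [N on ray LY]
2. ∠DNY = 104°  [linear pair at N on YL]
3. ∠DYN = 66°  [△DYN]
4. ∠DYL = 66°  [N on ray YL]
5. ∠LDY = 34°  [△DYL]

∠LDY = 34°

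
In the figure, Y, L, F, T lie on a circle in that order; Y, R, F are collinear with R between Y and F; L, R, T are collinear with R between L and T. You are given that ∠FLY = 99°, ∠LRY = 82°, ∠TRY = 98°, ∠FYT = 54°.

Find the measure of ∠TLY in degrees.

1. ∠FTY = 81°  [cyclic YLFT, opposite ∠L+∠T]
2. ∠TFY = 45°  [△YFT]
3. ∠TLY = 45°  [same arc YT]

∠TLY = 45°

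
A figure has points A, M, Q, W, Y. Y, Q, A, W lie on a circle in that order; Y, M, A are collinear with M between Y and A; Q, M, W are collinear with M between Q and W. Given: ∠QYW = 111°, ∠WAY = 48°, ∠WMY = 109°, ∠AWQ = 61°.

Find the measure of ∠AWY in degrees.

∠AWY = 82°

1. ∠QAW = 69°  [cyclic YQAW, opposite ∠Y+∠A]
2. ∠AMQ = 109°  [vertical angles at M]
3. ∠AYQ = 61°  [same arc QA]
4. ∠AQW = 50°  [△QAW]
5. ∠QAY = 21°  [△QMA]
6. ∠AQY = 98°  [△YQA]
7. ∠AWY = 82°  [cyclic YQAW, opposite ∠Q+∠W]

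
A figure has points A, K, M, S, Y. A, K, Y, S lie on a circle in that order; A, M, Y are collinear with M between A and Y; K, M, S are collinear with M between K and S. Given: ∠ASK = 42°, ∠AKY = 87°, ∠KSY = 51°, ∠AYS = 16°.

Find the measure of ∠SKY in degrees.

∠SKY = 71°

1. ∠ASY = 93°  [cyclic AKYS, opposite ∠K+∠S]
2. ∠SAY = 71°  [△AYS]
3. ∠SKY = 71°  [same arc YS]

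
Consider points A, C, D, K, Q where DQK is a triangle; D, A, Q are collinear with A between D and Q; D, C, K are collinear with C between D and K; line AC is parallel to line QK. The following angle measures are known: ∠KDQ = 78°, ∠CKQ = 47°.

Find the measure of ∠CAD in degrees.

∠CAD = 55°

1. ∠DKQ = 47°  [C on ray KD]
2. ∠DQK = 55°  [△DQK]
3. ∠CAD = 55°  [AC∥QK, corresponding at A]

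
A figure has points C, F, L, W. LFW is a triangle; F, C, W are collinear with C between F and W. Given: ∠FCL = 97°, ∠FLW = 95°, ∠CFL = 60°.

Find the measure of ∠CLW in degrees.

1. ∠LCW = 83°  [linear pair at C on FW]
2. ∠LFW = 60°  [C on ray FW]
3. ∠FWL = 25°  [△LFW]
4. ∠CWL = 25°  [C on ray WF]
5. ∠CLW = 72°  [△LCW]

∠CLW = 72°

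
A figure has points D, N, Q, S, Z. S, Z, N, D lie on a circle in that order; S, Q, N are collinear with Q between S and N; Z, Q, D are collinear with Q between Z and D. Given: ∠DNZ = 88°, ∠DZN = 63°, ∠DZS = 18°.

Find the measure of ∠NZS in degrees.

∠NZS = 81°

1. ∠DSZ = 92°  [cyclic SZND, opposite ∠S+∠N]
2. ∠NDZ = 29°  [△ZND]
3. ∠SDZ = 70°  [△SZD]
4. ∠NSZ = 29°  [same arc ZN]
5. ∠SNZ = 70°  [same arc SZ]
6. ∠NZS = 81°  [△SZN]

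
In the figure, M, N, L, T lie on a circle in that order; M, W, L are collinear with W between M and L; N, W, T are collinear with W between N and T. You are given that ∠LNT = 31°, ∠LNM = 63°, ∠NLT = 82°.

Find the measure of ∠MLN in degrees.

1. ∠LTN = 67°  [△NLT]
2. ∠LMN = 67°  [same arc NL]
3. ∠MLN = 50°  [△MNL]

∠MLN = 50°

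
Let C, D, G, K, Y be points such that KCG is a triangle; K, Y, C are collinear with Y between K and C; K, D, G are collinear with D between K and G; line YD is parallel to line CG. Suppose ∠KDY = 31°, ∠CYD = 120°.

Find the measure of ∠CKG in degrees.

1. ∠DYK = 60°  [linear pair at Y on KC]
2. ∠DKY = 89°  [△KYD]
3. ∠CKG = 89°  [Y on KC, D on KG]

∠CKG = 89°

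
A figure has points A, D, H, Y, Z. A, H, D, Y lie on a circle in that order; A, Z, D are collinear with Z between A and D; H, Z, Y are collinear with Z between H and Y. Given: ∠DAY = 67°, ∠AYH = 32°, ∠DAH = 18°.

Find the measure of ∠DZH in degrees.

1. ∠DHY = 67°  [same arc DY]
2. ∠ADH = 32°  [same arc AH]
3. ∠DZH = 81°  [△HZD]

∠DZH = 81°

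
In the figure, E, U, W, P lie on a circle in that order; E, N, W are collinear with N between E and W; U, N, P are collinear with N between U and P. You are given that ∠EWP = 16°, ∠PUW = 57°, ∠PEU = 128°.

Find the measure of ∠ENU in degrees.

∠ENU = 93°

1. ∠EUP = 16°  [same arc EP]
2. ∠PEW = 57°  [same arc WP]
3. ∠EPU = 36°  [△EUP]
4. ∠ENP = 87°  [△ENP]
5. ∠UNW = 87°  [vertical angles at N]
6. ∠ENU = 93°  [linear pair at N on EW]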